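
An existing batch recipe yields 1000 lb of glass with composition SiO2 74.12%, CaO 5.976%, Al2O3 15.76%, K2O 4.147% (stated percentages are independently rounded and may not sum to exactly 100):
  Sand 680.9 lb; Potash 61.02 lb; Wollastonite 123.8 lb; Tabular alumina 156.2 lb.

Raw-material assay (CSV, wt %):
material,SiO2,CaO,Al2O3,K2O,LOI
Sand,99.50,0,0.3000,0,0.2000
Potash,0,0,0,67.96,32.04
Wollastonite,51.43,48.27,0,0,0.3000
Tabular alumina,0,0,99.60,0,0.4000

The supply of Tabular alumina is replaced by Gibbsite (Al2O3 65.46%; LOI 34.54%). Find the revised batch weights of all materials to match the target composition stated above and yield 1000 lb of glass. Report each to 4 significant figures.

Values along the way are shown rounded to four significant digits within the worked lines — all arithmetic holds exact precision in all steps — exactly one rounding goes into every reported value — all derived quantities (yield, the totals, the four compositions, net glass mass, LOI) are carried from the batch weights on 1000 lb of glass at exact precision, as quoted within either problem or answer.
Oxide mass targets, per 1000 lb glass:
  SiO2: 74.12% × 1000 = 741.2 lb
  CaO: 5.976% × 1000 = 59.76 lb
  Al2O3: 15.76% × 1000 = 157.6 lb
  K2O: 4.147% × 1000 = 41.47 lb
Sums-versus-targets review with the batch weights as given, at the basis given (every target is met by its sum net of answer rounding effects):
  SiO2: 680.9·0.9950 + 123.8·0.5143 = 741.2 lb (target 741.2 lb)
  CaO: 123.8·0.4827 = 59.76 lb (target 59.76 lb)
  Al2O3: 680.9·0.003000 + 237.6·0.6546 = 157.6 lb (target 157.6 lb)
  K2O: 61.02·0.6796 = 41.47 lb (target 41.47 lb)
Glass-mass bookkeeping: total batch − LOI = 1000 lb (targets for the oxides total 1000 lb; the stated basis being 1000 lb — deltas are rounding alone).
Total batch = Σ batch = 1103 lb; LOI loss = Σ batch·LOI = 103.4 lb; as yield: glass ÷ batch → 90.63%.

Revised batch per 1000 lb glass:
  Sand: 680.9 lb
  Potash: 61.02 lb
  Wollastonite: 123.8 lb
  Gibbsite: 237.6 lb
Total batch = 1103 lb; LOI loss = 103.4 lb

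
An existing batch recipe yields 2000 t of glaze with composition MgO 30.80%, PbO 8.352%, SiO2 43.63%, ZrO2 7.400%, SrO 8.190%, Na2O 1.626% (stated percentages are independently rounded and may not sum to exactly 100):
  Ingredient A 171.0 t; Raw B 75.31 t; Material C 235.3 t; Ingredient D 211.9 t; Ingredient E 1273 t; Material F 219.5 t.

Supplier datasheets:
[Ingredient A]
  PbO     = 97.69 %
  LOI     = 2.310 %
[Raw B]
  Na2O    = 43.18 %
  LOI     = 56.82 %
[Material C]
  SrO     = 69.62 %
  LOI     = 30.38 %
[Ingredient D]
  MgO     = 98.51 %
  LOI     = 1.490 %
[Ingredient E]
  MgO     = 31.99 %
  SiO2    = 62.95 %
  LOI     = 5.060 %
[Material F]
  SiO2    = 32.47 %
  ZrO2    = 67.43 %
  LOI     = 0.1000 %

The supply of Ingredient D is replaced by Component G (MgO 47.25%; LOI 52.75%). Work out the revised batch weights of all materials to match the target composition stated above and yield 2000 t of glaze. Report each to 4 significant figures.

Revised batch per 2000 t glaze:
  Ingredient A: 171.0 t
  Raw B: 75.31 t
  Material C: 235.3 t
  Component G: 441.9 t
  Ingredient E: 1273 t
  Material F: 219.5 t
Total batch = 2416 t; LOI loss = 416.0 t

Rounding to four significant digits applies to each mid-chain value as shown. The whole derivation holds exact precision in all steps; each reported number takes just one rounding. The derived quantities (six oxide percentages, totals, LOI, glass mass, the yield) are computed in full precision from the batch weights at 2000 t of glass as quoted within the problem or the answer.
Oxide-by-oxide targets in 2000 t glaze:
  MgO: 30.80% × 2000 = 616.0 t
  PbO: 8.352% × 2000 = 167.0 t
  SiO2: 43.63% × 2000 = 872.6 t
  ZrO2: 7.400% × 2000 = 148.0 t
  SrO: 8.190% × 2000 = 163.8 t
  Na2O: 1.626% × 2000 = 32.52 t
Sums-versus-targets review per the reported batch figures, relative to the basis at hand (summed amounts equal target values up to rounding of the answer):
  MgO: 441.9·0.4725 + 1273·0.3199 = 616.0 t (target 616.0 t)
  PbO: 171.0·0.9769 = 167.0 t (target 167.0 t)
  SiO2: 1273·0.6295 + 219.5·0.3247 = 872.6 t (target 872.6 t)
  ZrO2: 219.5·0.6743 = 148.0 t (target 148.0 t)
  SrO: 235.3·0.6962 = 163.8 t (target 163.8 t)
  Na2O: 75.31·0.4318 = 32.52 t (target 32.52 t)
Glass-mass closure: total batch − LOI = 2000 t (summing oxide targets gives 2000 t; with the basis standing at 2000 t — deltas are rounding alone).
Total batch = Σ batch = 2416 t; LOI removed, Σ of batch·LOI: 416.0 t; yield = glass ÷ total batch = 82.78%.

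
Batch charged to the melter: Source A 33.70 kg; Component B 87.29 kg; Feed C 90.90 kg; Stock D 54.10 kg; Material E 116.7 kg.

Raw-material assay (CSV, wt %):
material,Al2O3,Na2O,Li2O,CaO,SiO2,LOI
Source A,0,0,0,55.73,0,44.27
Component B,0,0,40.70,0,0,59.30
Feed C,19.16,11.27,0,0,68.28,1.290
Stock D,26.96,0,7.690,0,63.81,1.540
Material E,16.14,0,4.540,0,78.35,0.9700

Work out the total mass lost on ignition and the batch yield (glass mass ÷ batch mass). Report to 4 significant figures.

The working math maintains full precision throughout; intermediates are displayed with 4-significant-figure rounding within the worked lines — every reported figure includes exactly one rounding. All derived quantities are computed at full float precision (the totals, LOI, the five compositions, net glass mass, yield) from the weighed amounts per 312.9 kg of glass, as quoted within the question or the answer.
Ignition loss by material:
  Source A: 33.70 × 0.4427 = 14.92 kg
  Component B: 87.29 × 0.5930 = 51.76 kg
  Feed C: 90.90 × 0.01290 = 1.173 kg
  Stock D: 54.10 × 0.01540 = 0.8331 kg
  Material E: 116.7 × 0.009700 = 1.132 kg
Total LOI = 69.82 kg
Glass = batch − LOI = 382.7 − 69.82 = 312.9 kg

LOI loss = 69.82 kg; glass = 312.9 kg; yield = 81.76%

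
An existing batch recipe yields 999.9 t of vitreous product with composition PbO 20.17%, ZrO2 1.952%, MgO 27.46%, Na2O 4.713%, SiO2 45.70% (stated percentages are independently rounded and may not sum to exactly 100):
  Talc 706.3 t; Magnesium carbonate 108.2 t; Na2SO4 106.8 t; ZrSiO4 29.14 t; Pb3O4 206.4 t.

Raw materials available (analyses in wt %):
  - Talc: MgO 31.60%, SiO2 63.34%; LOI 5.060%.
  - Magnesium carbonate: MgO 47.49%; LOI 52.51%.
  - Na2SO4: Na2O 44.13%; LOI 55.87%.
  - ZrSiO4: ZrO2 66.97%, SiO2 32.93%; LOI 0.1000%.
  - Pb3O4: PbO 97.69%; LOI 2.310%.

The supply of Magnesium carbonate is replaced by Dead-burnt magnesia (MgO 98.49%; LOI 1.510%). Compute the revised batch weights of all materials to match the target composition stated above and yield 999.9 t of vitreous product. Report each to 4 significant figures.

Revised batch per 999.9 t vitreous product:
  Talc: 706.3 t
  Dead-burnt magnesia: 52.18 t
  Na2SO4: 106.8 t
  ZrSiO4: 29.14 t
  Pb3O4: 206.4 t
Total batch = 1101 t; LOI loss = 101.0 t

The intermediate values are shown with 4-significant-digit rounding alongside each step; every computation carries exact precision in every operation — every reported figure takes exactly one rounding; all derived quantities, including the totals, LOI, yield, the five compositions, net glass mass, are re-derived starting from the weights per 999.9 t of glass at full precision, as they appear in problem or answer.
Per-oxide target masses for 999.9 t vitreous product:
  PbO: 20.17% × 999.9 = 201.7 t
  ZrO2: 1.952% × 999.9 = 19.52 t
  MgO: 27.46% × 999.9 = 274.6 t
  Na2O: 4.713% × 999.9 = 47.13 t
  SiO2: 45.70% × 999.9 = 457.0 t
Verifying the oxide balance with the batch weights as given, for the quoted basis mass (oxide sums agree with the targets modulo rounding of the values):
  PbO: 206.4·0.9769 = 201.6 t (target 201.7 t)
  ZrO2: 29.14·0.6697 = 19.52 t (target 19.52 t)
  MgO: 706.3·0.3160 + 52.18·0.9849 = 274.6 t (target 274.6 t)
  Na2O: 106.8·0.4413 = 47.13 t (target 47.13 t)
  SiO2: 706.3·0.6334 + 29.14·0.3293 = 457.0 t (target 457.0 t)
Glass-mass sanity pass: the batch minus its LOI: 999.8 t (summing oxide targets gives 999.9 t; the stated basis being 999.9 t — any gap is answer rounding).
Batch grand total — Σ batch = 1101 t; the LOI term Σ batch·LOI equals 101.0 t; yield: glass divided by total = 90.83%.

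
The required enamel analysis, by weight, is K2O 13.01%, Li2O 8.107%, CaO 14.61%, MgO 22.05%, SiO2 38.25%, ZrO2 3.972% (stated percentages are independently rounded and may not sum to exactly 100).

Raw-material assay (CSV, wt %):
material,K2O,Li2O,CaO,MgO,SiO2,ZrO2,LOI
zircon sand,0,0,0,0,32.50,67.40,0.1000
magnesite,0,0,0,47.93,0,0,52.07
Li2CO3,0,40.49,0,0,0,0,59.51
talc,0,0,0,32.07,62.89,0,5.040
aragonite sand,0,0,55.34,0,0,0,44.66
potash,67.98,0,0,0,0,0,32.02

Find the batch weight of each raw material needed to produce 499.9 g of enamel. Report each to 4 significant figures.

Values along the way are printed (rounded to four significant figures) across the worked steps; the working math carries full float precision in every operation — each reported number takes just one rounding — all derived quantities (the totals, LOI, net glass mass, yield, six oxide percentages) are re-derived in full precision using the weight values at 499.9 g of glass exactly as printed in problem or answer.
Target masses of each oxide per 499.9 g enamel:
  K2O: 13.01% × 499.9 = 65.04 g
  Li2O: 8.107% × 499.9 = 40.53 g
  CaO: 14.61% × 499.9 = 73.04 g
  MgO: 22.05% × 499.9 = 110.2 g
  SiO2: 38.25% × 499.9 = 191.2 g
  ZrO2: 3.972% × 499.9 = 19.86 g
A balance pass over the oxides, using the reported weights, on the stated basis (delivered sums recover each target inside rounding margins):
  K2O: 95.67·0.6798 = 65.04 g (target 65.04 g)
  Li2O: 100.1·0.4049 = 40.53 g (target 40.53 g)
  CaO: 132.0·0.5534 = 73.05 g (target 73.04 g)
  MgO: 36.73·0.4793 + 288.8·0.3207 = 110.2 g (target 110.2 g)
  SiO2: 29.46·0.3250 + 288.8·0.6289 = 191.2 g (target 191.2 g)
  ZrO2: 29.46·0.6740 = 19.86 g (target 19.86 g)
The glass-mass cross-check: total batch − LOI = 499.9 g (per-oxide target masses sum to 499.9 g; against the stated basis, 499.9 g — rounding explains the deltas).
Total batch = Σ batch = 682.8 g; ignition loss, Σ(batch × LOI) = 182.9 g; yield = glass ÷ total batch = 73.22%.

Batch per 499.9 g enamel:
  zircon sand: 29.46 g
  magnesite: 36.73 g
  Li2CO3: 100.1 g
  talc: 288.8 g
  aragonite sand: 132.0 g
  potash: 95.67 g
Total batch = 682.8 g; LOI loss = 182.9 g; yield = 73.22%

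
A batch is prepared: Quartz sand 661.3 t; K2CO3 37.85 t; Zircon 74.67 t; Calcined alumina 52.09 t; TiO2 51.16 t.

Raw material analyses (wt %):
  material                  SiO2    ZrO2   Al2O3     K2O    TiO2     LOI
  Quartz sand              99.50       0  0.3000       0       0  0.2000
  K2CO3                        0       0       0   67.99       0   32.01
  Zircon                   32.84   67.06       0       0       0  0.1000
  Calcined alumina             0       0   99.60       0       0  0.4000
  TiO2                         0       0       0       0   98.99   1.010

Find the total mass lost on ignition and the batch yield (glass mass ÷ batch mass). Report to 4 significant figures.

LOI loss = 14.24 t; glass = 862.8 t; yield = 98.38%

All internal work keeps exact precision all the way through. Intermediates are displayed, rounded to four significant digits, across the worked steps — a single rounding finalizes each reported figure. All derived quantities are recomputed from the batch weights per 862.8 t of glass in full precision (glass mass, the yield, LOI, the five compositions, the totals) as given in the problem or answer text.
Material-by-material LOI:
  Quartz sand: 661.3 × 0.002000 = 1.323 t
  K2CO3: 37.85 × 0.3201 = 12.12 t
  Zircon: 74.67 × 0.001000 = 0.07467 t
  Calcined alumina: 52.09 × 0.004000 = 0.2084 t
  TiO2: 51.16 × 0.01010 = 0.5167 t
Total LOI = 14.24 t
Glass = batch − LOI = 877.1 − 14.24 = 862.8 t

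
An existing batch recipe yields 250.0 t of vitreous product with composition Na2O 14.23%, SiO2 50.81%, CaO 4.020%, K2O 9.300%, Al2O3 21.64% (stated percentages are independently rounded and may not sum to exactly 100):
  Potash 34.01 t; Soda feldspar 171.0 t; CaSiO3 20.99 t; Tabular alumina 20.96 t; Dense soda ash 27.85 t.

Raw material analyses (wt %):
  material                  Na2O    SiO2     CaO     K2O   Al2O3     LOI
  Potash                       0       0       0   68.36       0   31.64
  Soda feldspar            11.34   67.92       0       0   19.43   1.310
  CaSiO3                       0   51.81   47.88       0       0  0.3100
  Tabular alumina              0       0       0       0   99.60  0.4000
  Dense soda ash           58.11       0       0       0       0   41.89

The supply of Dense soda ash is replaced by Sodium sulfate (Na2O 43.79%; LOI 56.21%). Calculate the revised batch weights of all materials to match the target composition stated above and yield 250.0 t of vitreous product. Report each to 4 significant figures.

Revised batch per 250.0 t vitreous product:
  Potash: 34.01 t
  Soda feldspar: 171.0 t
  CaSiO3: 20.99 t
  Tabular alumina: 20.96 t
  Sodium sulfate: 36.95 t
Total batch = 283.9 t; LOI loss = 33.92 t

All arithmetic carries full float precision from start to finish. Values along the way are shown, rounded to 4 significant figures, within the worked lines; a single rounding produces every reported figure. All derived quantities (the five compositions, glass mass, LOI, yield, totals) are re-derived starting from the weights per 250.0 t of glass at exact precision as they appear in question or answer.
Target masses of each oxide per 250.0 t vitreous product:
  Na2O: 14.23% × 250.0 = 35.58 t
  SiO2: 50.81% × 250.0 = 127.0 t
  CaO: 4.020% × 250.0 = 10.05 t
  K2O: 9.300% × 250.0 = 23.25 t
  Al2O3: 21.64% × 250.0 = 54.10 t
Per-oxide balance check applying the batch weights above, against the basis in use (each sum matches its target mass given rounding of the digits):
  Na2O: 171.0·0.1134 + 36.95·0.4379 = 35.57 t (target 35.58 t)
  SiO2: 171.0·0.6792 + 20.99·0.5181 = 127.0 t (target 127.0 t)
  CaO: 20.99·0.4788 = 10.05 t (target 10.05 t)
  K2O: 34.01·0.6836 = 23.25 t (target 23.25 t)
  Al2O3: 171.0·0.1943 + 20.96·0.9960 = 54.10 t (target 54.10 t)
Consistency of the glass mass: net batch after ignition = 250.0 t (oxide target masses add up to 250.0 t; versus the stated basis of 250.0 t — gaps are rounding artifacts).
Batch grand total — Σ batch = 283.9 t; Σ batch·LOI gives LOI loss = 33.92 t; the yield ratio, glass ÷ batch: 88.05%.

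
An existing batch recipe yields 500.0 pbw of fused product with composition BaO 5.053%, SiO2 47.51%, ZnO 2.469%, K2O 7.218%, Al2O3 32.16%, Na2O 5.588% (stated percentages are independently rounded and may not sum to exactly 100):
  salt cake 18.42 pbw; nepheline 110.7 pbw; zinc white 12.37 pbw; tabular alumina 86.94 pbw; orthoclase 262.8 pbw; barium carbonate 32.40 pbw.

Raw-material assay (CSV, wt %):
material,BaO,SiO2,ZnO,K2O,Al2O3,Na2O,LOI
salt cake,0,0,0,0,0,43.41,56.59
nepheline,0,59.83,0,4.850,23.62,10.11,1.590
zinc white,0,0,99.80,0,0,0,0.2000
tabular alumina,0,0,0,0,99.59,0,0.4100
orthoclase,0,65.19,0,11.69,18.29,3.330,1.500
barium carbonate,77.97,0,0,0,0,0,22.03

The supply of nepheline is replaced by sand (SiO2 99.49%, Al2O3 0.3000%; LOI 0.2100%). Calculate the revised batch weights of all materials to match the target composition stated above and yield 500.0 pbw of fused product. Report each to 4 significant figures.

Working values are shown (rounded to 4 significant figures) between the steps — all internal work carries exact precision at every stage. Every reported number takes exactly one rounding. The derived quantities, which include totals, six oxide percentages, ignition loss, yield, glass mass, are computed at full float precision, as they appear in the question or the answer, from the weighed amounts for 500.0 pbw of glass.
Target masses of each oxide per 500.0 pbw fused product:
  BaO: 5.053% × 500.0 = 25.26 pbw
  SiO2: 47.51% × 500.0 = 237.6 pbw
  ZnO: 2.469% × 500.0 = 12.34 pbw
  K2O: 7.218% × 500.0 = 36.09 pbw
  Al2O3: 32.16% × 500.0 = 160.8 pbw
  Na2O: 5.588% × 500.0 = 27.94 pbw
Verifying the oxide balance given the weights on record, versus the basis set out (summed amounts equal target values exact up to rounding of places):
  BaO: 32.40·0.7797 = 25.26 pbw (target 25.26 pbw)
  SiO2: 36.48·0.9949 + 308.7·0.6519 = 237.5 pbw (target 237.6 pbw)
  ZnO: 12.37·0.9980 = 12.35 pbw (target 12.34 pbw)
  K2O: 308.7·0.1169 = 36.09 pbw (target 36.09 pbw)
  Al2O3: 36.48·0.003000 + 104.7·0.9959 + 308.7·0.1829 = 160.8 pbw (target 160.8 pbw)
  Na2O: 40.68·0.4341 + 308.7·0.03330 = 27.94 pbw (target 27.94 pbw)
Glass-mass bookkeeping: batch Σ − ignition loss = 500.0 pbw (summing oxide targets gives 500.0 pbw; the stated basis being 500.0 pbw — a pure rounding effect).
Batch grand total — Σ batch = 535.3 pbw; ignition loss, Σ(batch × LOI) = 35.32 pbw; yield = glass ÷ total batch = 93.40%.

Revised batch per 500.0 pbw fused product:
  salt cake: 40.68 pbw
  sand: 36.48 pbw
  zinc white: 12.37 pbw
  tabular alumina: 104.7 pbw
  orthoclase: 308.7 pbw
  barium carbonate: 32.40 pbw
Total batch = 535.3 pbw; LOI loss = 35.32 pbw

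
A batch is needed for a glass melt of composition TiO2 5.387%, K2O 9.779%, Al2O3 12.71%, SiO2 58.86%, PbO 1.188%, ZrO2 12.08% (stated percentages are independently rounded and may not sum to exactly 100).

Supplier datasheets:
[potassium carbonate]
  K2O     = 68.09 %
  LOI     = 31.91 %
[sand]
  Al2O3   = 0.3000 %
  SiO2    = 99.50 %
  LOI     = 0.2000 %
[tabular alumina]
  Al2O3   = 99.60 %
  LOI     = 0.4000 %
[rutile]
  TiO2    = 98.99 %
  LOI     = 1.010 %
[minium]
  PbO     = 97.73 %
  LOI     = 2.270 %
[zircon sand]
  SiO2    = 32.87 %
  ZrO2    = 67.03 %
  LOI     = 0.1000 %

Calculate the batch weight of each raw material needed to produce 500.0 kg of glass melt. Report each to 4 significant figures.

Batch per 500.0 kg glass melt:
  potassium carbonate: 71.81 kg
  sand: 266.0 kg
  tabular alumina: 63.00 kg
  rutile: 27.21 kg
  minium: 6.078 kg
  zircon sand: 90.11 kg
Total batch = 524.2 kg; LOI loss = 24.20 kg; yield = 95.38%

In-progress results appear rounded off to 4 significant digits when written out. All arithmetic runs at exact precision from first step to last — a single rounding yields every reported value; all derived quantities (six oxide percentages, totals, LOI, glass mass, the yield) are re-derived using the weight values at 500.0 kg of glass at exact precision as set out in either problem or answer.
Per-oxide target masses for 500.0 kg glass melt:
  TiO2: 5.387% × 500.0 = 26.94 kg
  K2O: 9.779% × 500.0 = 48.90 kg
  Al2O3: 12.71% × 500.0 = 63.55 kg
  SiO2: 58.86% × 500.0 = 294.3 kg
  PbO: 1.188% × 500.0 = 5.940 kg
  ZrO2: 12.08% × 500.0 = 60.40 kg
Per-oxide balance check applying the batch weights above, for the quoted basis mass (every target is met by its sum modulo rounding of the values):
  TiO2: 27.21·0.9899 = 26.94 kg (target 26.94 kg)
  K2O: 71.81·0.6809 = 48.90 kg (target 48.90 kg)
  Al2O3: 266.0·0.003000 + 63.00·0.9960 = 63.55 kg (target 63.55 kg)
  SiO2: 266.0·0.9950 + 90.11·0.3287 = 294.3 kg (target 294.3 kg)
  PbO: 6.078·0.9773 = 5.940 kg (target 5.940 kg)
  ZrO2: 90.11·0.6703 = 60.40 kg (target 60.40 kg)
The glass-mass cross-check: batch total minus LOI = 500.0 kg (the Σ of target masses is 500.0 kg; against the stated basis, 500.0 kg — rounding explains the deltas).
Summing the batch: Σ batch = 524.2 kg; ignition loss, Σ(batch × LOI) = 24.20 kg; glass ÷ batch gives a yield of 95.38%.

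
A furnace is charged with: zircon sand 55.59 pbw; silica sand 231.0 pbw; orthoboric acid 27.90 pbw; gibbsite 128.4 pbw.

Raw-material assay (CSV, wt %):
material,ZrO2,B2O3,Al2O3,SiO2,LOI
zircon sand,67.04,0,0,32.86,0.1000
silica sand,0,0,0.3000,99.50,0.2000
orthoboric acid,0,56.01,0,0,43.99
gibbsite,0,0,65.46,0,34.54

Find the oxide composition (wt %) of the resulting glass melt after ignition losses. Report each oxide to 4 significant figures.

Glass mass = 385.7 pbw (batch 442.9 − LOI 57.14).
Composition: ZrO2 9.661%, B2O3 4.051%, Al2O3 21.97%, SiO2 64.32%

Working values are printed rounded to four significant digits in the printout; each numeric step runs at full float precision at each step — a single rounding finalizes every reported number — all derived quantities (glass mass, ignition loss, yield, the four compositions, the totals) are recomputed in full float precision from the weighed amounts at 385.7 pbw of glass as given in the question or the answer.
Oxide masses out of the charge:
  ZrO2: 55.59·0.6704 = 37.27 pbw
  B2O3: 27.90·0.5601 = 15.63 pbw
  Al2O3: 231.0·0.003000 + 128.4·0.6546 = 84.74 pbw
  SiO2: 55.59·0.3286 + 231.0·0.9950 = 248.1 pbw
LOI: 55.59·0.001000 + 231.0·0.002000 + 27.90·0.4399 + 128.4·0.3454 = 57.14 pbw
batch − LOI leaves glass = 442.9 − 57.14 = 385.7 pbw (= the summed oxide contributions)
oxide / glass × 100 gives the wt %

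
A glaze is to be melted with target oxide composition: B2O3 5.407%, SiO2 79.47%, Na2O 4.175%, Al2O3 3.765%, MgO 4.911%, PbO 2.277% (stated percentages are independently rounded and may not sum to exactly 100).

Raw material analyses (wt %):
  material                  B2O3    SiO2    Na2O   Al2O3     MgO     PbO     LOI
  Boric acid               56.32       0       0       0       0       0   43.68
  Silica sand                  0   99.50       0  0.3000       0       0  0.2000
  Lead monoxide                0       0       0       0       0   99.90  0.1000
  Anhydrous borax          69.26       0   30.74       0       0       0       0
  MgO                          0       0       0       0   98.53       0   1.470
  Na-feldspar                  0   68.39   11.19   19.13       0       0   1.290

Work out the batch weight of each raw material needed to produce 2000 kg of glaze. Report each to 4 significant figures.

In-progress results are shown, with 4-significant-figure rounding, across the worked steps; all arithmetic runs at full precision at every stage — each reported figure is rounded a single time; all derived quantities are rebuilt in full float precision (the six compositions, yield, ignition loss, the totals, net glass mass) from the batch weights for 2000 kg of glass, precisely as stated by problem or answer.
Target masses of each oxide per 2000 kg glaze:
  B2O3: 5.407% × 2000 = 108.1 kg
  SiO2: 79.47% × 2000 = 1589 kg
  Na2O: 4.175% × 2000 = 83.50 kg
  Al2O3: 3.765% × 2000 = 75.30 kg
  MgO: 4.911% × 2000 = 98.22 kg
  PbO: 2.277% × 2000 = 45.54 kg
Balance tally, oxide-wise, working from each reported weight, under the basis named above (delivered sums recover each target modulo rounding of the values):
  B2O3: 24.76·0.5632 + 136.0·0.6926 = 108.1 kg (target 108.1 kg)
  SiO2: 1341·0.9950 + 372.6·0.6839 = 1589 kg (target 1589 kg)
  Na2O: 136.0·0.3074 + 372.6·0.1119 = 83.50 kg (target 83.50 kg)
  Al2O3: 1341·0.003000 + 372.6·0.1913 = 75.30 kg (target 75.30 kg)
  MgO: 99.69·0.9853 = 98.22 kg (target 98.22 kg)
  PbO: 45.59·0.9990 = 45.54 kg (target 45.54 kg)
Mass balance on the glass: total charge less LOI = 2000 kg (per-oxide target masses sum to 2000 kg; versus the stated basis of 2000 kg — deltas are rounding alone).
Whole-batch sum: Σ batch = 2020 kg; LOI removed, Σ of batch·LOI: 19.81 kg; as yield: glass ÷ batch → 99.02%.

Batch per 2000 kg glaze:
  Boric acid: 24.76 kg
  Silica sand: 1341 kg
  Lead monoxide: 45.59 kg
  Anhydrous borax: 136.0 kg
  MgO: 99.69 kg
  Na-feldspar: 372.6 kg
Total batch = 2020 kg; LOI loss = 19.81 kg; yield = 99.02%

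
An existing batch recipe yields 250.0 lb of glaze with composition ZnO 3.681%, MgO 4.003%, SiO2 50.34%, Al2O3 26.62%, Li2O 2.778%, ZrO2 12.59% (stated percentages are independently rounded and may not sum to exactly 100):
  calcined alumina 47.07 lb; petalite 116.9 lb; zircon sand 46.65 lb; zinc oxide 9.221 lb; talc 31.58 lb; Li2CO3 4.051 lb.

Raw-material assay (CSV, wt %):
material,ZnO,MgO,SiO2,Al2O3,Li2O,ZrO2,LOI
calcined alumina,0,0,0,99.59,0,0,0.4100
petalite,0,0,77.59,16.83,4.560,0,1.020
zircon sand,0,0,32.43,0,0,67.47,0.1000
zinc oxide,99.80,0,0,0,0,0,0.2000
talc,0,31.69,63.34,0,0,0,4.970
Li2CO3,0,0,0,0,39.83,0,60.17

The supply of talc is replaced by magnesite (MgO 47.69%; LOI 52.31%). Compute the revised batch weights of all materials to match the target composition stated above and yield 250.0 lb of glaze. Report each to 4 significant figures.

Exact precision is kept all the way through — intermediates are displayed rounded to four significant figures in the printout — exactly one rounding lands on every reported result. Derived quantities, which include net glass mass, the six compositions, ignition loss, yield, totals, are recomputed at full float precision, as quoted within question or answer, from the batch weights per 250.0 lb of glass.
Per-oxide target masses for 250.0 lb glaze:
  ZnO: 3.681% × 250.0 = 9.202 lb
  MgO: 4.003% × 250.0 = 10.01 lb
  SiO2: 50.34% × 250.0 = 125.8 lb
  Al2O3: 26.62% × 250.0 = 66.55 lb
  Li2O: 2.778% × 250.0 = 6.945 lb
  ZrO2: 12.59% × 250.0 = 31.48 lb
A balance pass over the oxides, on the weights just shown, under the basis named above (delivered sums recover each target net of answer rounding effects):
  ZnO: 9.221·0.9980 = 9.203 lb (target 9.202 lb)
  MgO: 20.98·0.4769 = 10.01 lb (target 10.01 lb)
  SiO2: 142.7·0.7759 + 46.65·0.3243 = 125.8 lb (target 125.8 lb)
  Al2O3: 42.71·0.9959 + 142.7·0.1683 = 66.55 lb (target 66.55 lb)
  Li2O: 142.7·0.04560 + 1.099·0.3983 = 6.945 lb (target 6.945 lb)
  ZrO2: 46.65·0.6747 = 31.47 lb (target 31.48 lb)
Glass-mass closure: batch total minus LOI = 250.0 lb (per-oxide target masses sum to 250.0 lb; versus the stated basis of 250.0 lb — differing by rounding only).
Batch grand total — Σ batch = 263.4 lb; LOI loss = Σ batch·LOI = 13.33 lb; the yield ratio, glass ÷ batch: 94.94%.

Revised batch per 250.0 lb glaze:
  calcined alumina: 42.71 lb
  petalite: 142.7 lb
  zircon sand: 46.65 lb
  zinc oxide: 9.221 lb
  magnesite: 20.98 lb
  Li2CO3: 1.099 lb
Total batch = 263.4 lb; LOI loss = 13.33 lb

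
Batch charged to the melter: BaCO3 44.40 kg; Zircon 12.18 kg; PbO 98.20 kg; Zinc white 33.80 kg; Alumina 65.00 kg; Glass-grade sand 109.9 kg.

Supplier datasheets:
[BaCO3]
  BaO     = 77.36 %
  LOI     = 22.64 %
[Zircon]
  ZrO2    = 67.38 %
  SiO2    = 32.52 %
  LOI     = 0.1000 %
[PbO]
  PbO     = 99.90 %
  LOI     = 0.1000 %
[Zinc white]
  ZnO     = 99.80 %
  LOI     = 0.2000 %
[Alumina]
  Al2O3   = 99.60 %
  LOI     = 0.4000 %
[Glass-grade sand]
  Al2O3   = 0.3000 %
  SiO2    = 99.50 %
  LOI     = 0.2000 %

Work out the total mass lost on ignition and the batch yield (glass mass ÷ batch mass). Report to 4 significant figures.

Values along the way are displayed, with 4-significant-digit rounding, in the working — each numeric step maintains exact precision from first step to last. Every reported result receives exactly one rounding. The derived quantities, which include the yield, the totals, ignition loss, the six compositions, net glass mass, are computed at full precision, as set out in the question or the answer, using the weight values at 352.8 kg of glass.
Per-material ignition loss:
  BaCO3: 44.40 × 0.2264 = 10.05 kg
  Zircon: 12.18 × 0.001000 = 0.01218 kg
  PbO: 98.20 × 0.001000 = 0.09820 kg
  Zinc white: 33.80 × 0.002000 = 0.06760 kg
  Alumina: 65.00 × 0.004000 = 0.2600 kg
  Glass-grade sand: 109.9 × 0.002000 = 0.2198 kg
Total LOI = 10.71 kg
Glass = batch − LOI = 363.5 − 10.71 = 352.8 kg

LOI loss = 10.71 kg; glass = 352.8 kg; yield = 97.05%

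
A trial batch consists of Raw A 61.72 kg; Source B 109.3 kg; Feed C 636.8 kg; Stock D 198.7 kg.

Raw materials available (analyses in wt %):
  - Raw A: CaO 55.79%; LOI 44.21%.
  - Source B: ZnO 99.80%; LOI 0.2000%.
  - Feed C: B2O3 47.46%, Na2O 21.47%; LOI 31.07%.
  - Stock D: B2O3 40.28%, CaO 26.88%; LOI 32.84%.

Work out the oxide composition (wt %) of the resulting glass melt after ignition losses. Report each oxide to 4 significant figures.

In-progress results are displayed, rounded to 4 significant digits, at each printed step. Full precision is held at each step. Each reported number is rounded only once; all derived quantities are recomputed in full float precision (four oxide percentages, ignition loss, the totals, the yield, net glass mass) from the batch weights at 715.9 kg of glass, as they appear in problem or answer.
Delivered oxide masses:
  B2O3: 636.8·0.4746 + 198.7·0.4028 = 382.3 kg
  CaO: 61.72·0.5579 + 198.7·0.2688 = 87.84 kg
  Na2O: 636.8·0.2147 = 136.7 kg
  ZnO: 109.3·0.9980 = 109.1 kg
LOI: 61.72·0.4421 + 109.3·0.002000 + 636.8·0.3107 + 198.7·0.3284 = 290.6 kg
Glass mass = batch − LOI = 1007 − 290.6 = 715.9 kg (the oxide masses sum to this)
wt % = 100 × oxide mass / glass mass

Glass mass = 715.9 kg (batch 1007 − LOI 290.6).
Composition: B2O3 53.40%, CaO 12.27%, Na2O 19.10%, ZnO 15.24%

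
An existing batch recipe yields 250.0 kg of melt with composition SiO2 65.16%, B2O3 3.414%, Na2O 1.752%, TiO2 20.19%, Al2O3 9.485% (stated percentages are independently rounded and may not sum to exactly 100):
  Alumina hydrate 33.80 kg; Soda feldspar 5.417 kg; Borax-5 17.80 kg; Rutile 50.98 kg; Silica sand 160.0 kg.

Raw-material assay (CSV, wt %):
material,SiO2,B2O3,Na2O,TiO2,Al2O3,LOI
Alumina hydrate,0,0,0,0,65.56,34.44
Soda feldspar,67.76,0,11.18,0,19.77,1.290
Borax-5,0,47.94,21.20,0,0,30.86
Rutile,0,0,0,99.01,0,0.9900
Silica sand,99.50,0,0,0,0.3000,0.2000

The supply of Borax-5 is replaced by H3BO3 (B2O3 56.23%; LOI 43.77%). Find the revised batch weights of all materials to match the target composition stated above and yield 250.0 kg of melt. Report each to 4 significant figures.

Mid-chain values are printed (rounded to four significant digits) alongside each step. All arithmetic keeps full precision at each step; each reported figure takes exactly one rounding — all derived quantities, including the totals, the five compositions, LOI, glass mass, yield, are re-derived starting from the weights for 250.0 kg of glass at full precision, as they appear in the problem or answer text.
Per-oxide target masses for 250.0 kg melt:
  SiO2: 65.16% × 250.0 = 162.9 kg
  B2O3: 3.414% × 250.0 = 8.535 kg
  Na2O: 1.752% × 250.0 = 4.380 kg
  TiO2: 20.19% × 250.0 = 50.48 kg
  Al2O3: 9.485% × 250.0 = 23.71 kg
Verifying the oxide balance using the reported weights, against the basis in use (each sum matches its target mass exact up to rounding of places):
  SiO2: 39.18·0.6776 + 137.0·0.9950 = 162.9 kg (target 162.9 kg)
  B2O3: 15.18·0.5623 = 8.536 kg (target 8.535 kg)
  Na2O: 39.18·0.1118 = 4.380 kg (target 4.380 kg)
  TiO2: 50.98·0.9901 = 50.48 kg (target 50.48 kg)
  Al2O3: 23.73·0.6556 + 39.18·0.1977 + 137.0·0.003000 = 23.71 kg (target 23.71 kg)
Glass-mass closure: net batch after ignition = 250.0 kg (targets for the oxides total 250.0 kg; against the stated basis, 250.0 kg — rounding explains the deltas).
Batch total: Σ batch = 266.1 kg; the LOI term Σ batch·LOI equals 16.10 kg; yield = glass ÷ total batch = 93.95%.

Revised batch per 250.0 kg melt:
  Alumina hydrate: 23.73 kg
  Soda feldspar: 39.18 kg
  H3BO3: 15.18 kg
  Rutile: 50.98 kg
  Silica sand: 137.0 kg
Total batch = 266.1 kg; LOI loss = 16.10 kg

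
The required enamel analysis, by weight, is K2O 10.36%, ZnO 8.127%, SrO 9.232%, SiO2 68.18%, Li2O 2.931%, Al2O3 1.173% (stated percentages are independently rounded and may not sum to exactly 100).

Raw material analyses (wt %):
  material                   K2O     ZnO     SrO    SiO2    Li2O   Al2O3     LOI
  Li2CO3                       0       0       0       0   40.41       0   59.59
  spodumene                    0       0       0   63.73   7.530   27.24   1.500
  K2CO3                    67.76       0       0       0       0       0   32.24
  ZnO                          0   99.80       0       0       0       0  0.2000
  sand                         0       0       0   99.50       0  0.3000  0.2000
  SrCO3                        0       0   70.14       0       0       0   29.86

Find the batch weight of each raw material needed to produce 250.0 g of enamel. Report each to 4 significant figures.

Batch per 250.0 g enamel:
  Li2CO3: 16.47 g
  spodumene: 8.942 g
  K2CO3: 38.22 g
  ZnO: 20.36 g
  sand: 165.6 g
  SrCO3: 32.91 g
Total batch = 282.5 g; LOI loss = 32.47 g; yield = 88.51%

In-progress results are shown (rounded to 4 significant digits) between the steps — each numeric step runs at full float precision end to end; a single rounding yields every reported result; the derived quantities, which include the totals, yield, six oxide percentages, glass mass, ignition loss, are recomputed in full precision, as set out in question or answer, from the batch weights for 250.0 g of glass.
The oxide mass targets at 250.0 g enamel:
  K2O: 10.36% × 250.0 = 25.90 g
  ZnO: 8.127% × 250.0 = 20.32 g
  SrO: 9.232% × 250.0 = 23.08 g
  SiO2: 68.18% × 250.0 = 170.4 g
  Li2O: 2.931% × 250.0 = 7.328 g
  Al2O3: 1.173% × 250.0 = 2.932 g
Mass-balance tally per oxide given the weights on record, for the quoted basis mass (sum by sum, the targets are met inside rounding margins):
  K2O: 38.22·0.6776 = 25.90 g (target 25.90 g)
  ZnO: 20.36·0.9980 = 20.32 g (target 20.32 g)
  SrO: 32.91·0.7014 = 23.08 g (target 23.08 g)
  SiO2: 8.942·0.6373 + 165.6·0.9950 = 170.5 g (target 170.4 g)
  Li2O: 16.47·0.4041 + 8.942·0.07530 = 7.329 g (target 7.328 g)
  Al2O3: 8.942·0.2724 + 165.6·0.003000 = 2.933 g (target 2.932 g)
Auditing the glass mass value: total charge less LOI = 250.0 g (per-oxide target masses sum to 250.0 g; stated basis 250.0 g — any gap is answer rounding).
Total batch = Σ batch = 282.5 g; Σ batch·LOI gives LOI loss = 32.47 g; as yield: glass ÷ batch → 88.51%.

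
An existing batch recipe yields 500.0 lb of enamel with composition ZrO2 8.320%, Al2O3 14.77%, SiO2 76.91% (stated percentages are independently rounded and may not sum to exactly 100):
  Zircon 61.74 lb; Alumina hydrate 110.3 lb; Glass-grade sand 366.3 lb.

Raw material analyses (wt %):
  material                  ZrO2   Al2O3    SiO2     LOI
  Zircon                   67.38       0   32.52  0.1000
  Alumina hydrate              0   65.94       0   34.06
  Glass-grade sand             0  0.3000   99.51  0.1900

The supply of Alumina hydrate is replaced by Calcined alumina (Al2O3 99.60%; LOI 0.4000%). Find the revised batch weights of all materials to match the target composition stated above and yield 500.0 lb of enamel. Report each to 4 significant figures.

Values along the way are printed (rounded to four significant figures) within the worked lines — the whole derivation holds full precision from start to finish. Exactly one rounding lands on every reported number; all derived quantities, including LOI, the totals, the yield, net glass mass, three oxide percentages, are computed using the weight values on 500.0 lb of glass at exact precision exactly as printed in problem or answer.
Per-oxide target masses for 500.0 lb enamel:
  ZrO2: 8.320% × 500.0 = 41.60 lb
  Al2O3: 14.77% × 500.0 = 73.85 lb
  SiO2: 76.91% × 500.0 = 384.6 lb
Verifying the oxide balance from the weights as reported, relative to the basis at hand (each sum matches its target mass up to rounding of the answer):
  ZrO2: 61.74·0.6738 = 41.60 lb (target 41.60 lb)
  Al2O3: 73.04·0.9960 + 366.3·0.003000 = 73.85 lb (target 73.85 lb)
  SiO2: 61.74·0.3252 + 366.3·0.9951 = 384.6 lb (target 384.6 lb)
Glass mass check: the batch minus its LOI: 500.0 lb (summing oxide targets gives 500.0 lb; basis as stated: 500.0 lb — rounding explains the deltas).
Total batch = Σ batch = 501.1 lb; the LOI term Σ batch·LOI equals 1.050 lb; yield: glass divided by total = 99.79%.

Revised batch per 500.0 lb enamel:
  Zircon: 61.74 lb
  Calcined alumina: 73.04 lb
  Glass-grade sand: 366.3 lb
Total batch = 501.1 lb; LOI loss = 1.050 lb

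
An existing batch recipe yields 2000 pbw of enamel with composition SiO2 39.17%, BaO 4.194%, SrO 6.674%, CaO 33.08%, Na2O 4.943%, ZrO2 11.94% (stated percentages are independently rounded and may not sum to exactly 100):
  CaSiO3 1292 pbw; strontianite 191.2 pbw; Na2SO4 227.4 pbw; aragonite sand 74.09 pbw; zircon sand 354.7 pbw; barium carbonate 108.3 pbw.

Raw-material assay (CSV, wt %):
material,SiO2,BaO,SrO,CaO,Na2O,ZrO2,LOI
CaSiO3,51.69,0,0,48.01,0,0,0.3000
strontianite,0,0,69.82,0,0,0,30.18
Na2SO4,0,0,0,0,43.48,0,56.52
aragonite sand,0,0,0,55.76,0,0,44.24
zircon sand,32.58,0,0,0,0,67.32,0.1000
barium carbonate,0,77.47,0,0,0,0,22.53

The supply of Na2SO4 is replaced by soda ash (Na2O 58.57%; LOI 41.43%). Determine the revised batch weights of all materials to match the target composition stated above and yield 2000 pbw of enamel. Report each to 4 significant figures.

Revised batch per 2000 pbw enamel:
  CaSiO3: 1292 pbw
  strontianite: 191.2 pbw
  soda ash: 168.8 pbw
  aragonite sand: 74.09 pbw
  zircon sand: 354.7 pbw
  barium carbonate: 108.3 pbw
Total batch = 2189 pbw; LOI loss = 189.0 pbw

Mid-chain values are displayed, rounded to 4 significant figures, as written; the whole derivation holds exact precision at each step. A single rounding yields each reported value. Derived quantities, which include LOI, net glass mass, totals, the six compositions, yield, are carried in full precision, precisely as stated by question or answer, using the weight values per 2000 pbw of glass.
Per-oxide target masses for 2000 pbw enamel:
  SiO2: 39.17% × 2000 = 783.4 pbw
  BaO: 4.194% × 2000 = 83.88 pbw
  SrO: 6.674% × 2000 = 133.5 pbw
  CaO: 33.08% × 2000 = 661.6 pbw
  Na2O: 4.943% × 2000 = 98.86 pbw
  ZrO2: 11.94% × 2000 = 238.8 pbw
A balance pass over the oxides, working from each reported weight, under the basis named above (every target is met by its sum within answer rounding):
  SiO2: 1292·0.5169 + 354.7·0.3258 = 783.4 pbw (target 783.4 pbw)
  BaO: 108.3·0.7747 = 83.90 pbw (target 83.88 pbw)
  SrO: 191.2·0.6982 = 133.5 pbw (target 133.5 pbw)
  CaO: 1292·0.4801 + 74.09·0.5576 = 661.6 pbw (target 661.6 pbw)
  Na2O: 168.8·0.5857 = 98.87 pbw (target 98.86 pbw)
  ZrO2: 354.7·0.6732 = 238.8 pbw (target 238.8 pbw)
The glass-mass cross-check: batch total minus LOI = 2000 pbw (the targets, summed, come to 2000 pbw; against the stated basis, 2000 pbw — rounding explains the deltas).
Batch total: Σ batch = 2189 pbw; ignition loss, Σ(batch × LOI) = 189.0 pbw; yield, glass over the total, = 91.36%.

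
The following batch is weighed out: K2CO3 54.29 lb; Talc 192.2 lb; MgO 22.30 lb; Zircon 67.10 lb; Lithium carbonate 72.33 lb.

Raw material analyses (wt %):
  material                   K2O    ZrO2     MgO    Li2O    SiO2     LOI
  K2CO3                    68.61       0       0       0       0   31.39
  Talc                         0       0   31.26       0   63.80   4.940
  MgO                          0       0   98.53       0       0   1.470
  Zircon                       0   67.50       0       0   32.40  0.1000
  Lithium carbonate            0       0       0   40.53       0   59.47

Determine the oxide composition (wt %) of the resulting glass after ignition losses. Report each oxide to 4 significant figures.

Glass mass = 338.3 lb (batch 408.2 − LOI 69.95).
Composition: K2O 11.01%, ZrO2 13.39%, MgO 24.26%, Li2O 8.666%, SiO2 42.68%

Each numeric step keeps exact precision in every operation — working values are printed with 4-significant-figure rounding as written — every reported result takes just one rounding. The derived quantities are rebuilt in exact precision (five oxide percentages, yield, totals, net glass mass, ignition loss) from the weighed amounts per 338.3 lb of glass, as quoted within problem or answer.
Oxide masses out of the charge:
  K2O: 54.29·0.6861 = 37.25 lb
  ZrO2: 67.10·0.6750 = 45.29 lb
  MgO: 192.2·0.3126 + 22.30·0.9853 = 82.05 lb
  Li2O: 72.33·0.4053 = 29.32 lb
  SiO2: 192.2·0.6380 + 67.10·0.3240 = 144.4 lb
LOI: 54.29·0.3139 + 192.2·0.04940 + 22.30·0.01470 + 67.10·0.001000 + 72.33·0.5947 = 69.95 lb
Resulting glass, batch − LOI: 408.2 − 69.95 = 338.3 lb (equal to the oxide-mass sum)
percent by weight: oxide/glass ×100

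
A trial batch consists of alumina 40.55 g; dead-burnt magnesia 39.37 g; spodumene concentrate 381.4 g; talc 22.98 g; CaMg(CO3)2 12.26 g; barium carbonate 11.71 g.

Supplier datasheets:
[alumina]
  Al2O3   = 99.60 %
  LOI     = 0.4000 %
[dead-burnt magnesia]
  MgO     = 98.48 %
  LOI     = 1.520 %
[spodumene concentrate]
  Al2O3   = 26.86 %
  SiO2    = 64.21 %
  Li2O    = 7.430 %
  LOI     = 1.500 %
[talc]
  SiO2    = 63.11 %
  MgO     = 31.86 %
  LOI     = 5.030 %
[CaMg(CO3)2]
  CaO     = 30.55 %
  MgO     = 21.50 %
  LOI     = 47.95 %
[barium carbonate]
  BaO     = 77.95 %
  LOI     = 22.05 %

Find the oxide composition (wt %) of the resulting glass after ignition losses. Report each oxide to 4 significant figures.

Intermediates are shown, rounded to four significant digits, when written out — every computation keeps full precision at every stage. Every reported result takes just one rounding. The derived quantities are recomputed from the batch weights per 492.2 g of glass at full precision (the yield, the six compositions, net glass mass, ignition loss, totals), exactly as printed in the question or the answer.
Oxide masses out of the charge:
  BaO: 11.71·0.7795 = 9.128 g
  CaO: 12.26·0.3055 = 3.745 g
  Al2O3: 40.55·0.9960 + 381.4·0.2686 = 142.8 g
  SiO2: 381.4·0.6421 + 22.98·0.6311 = 259.4 g
  MgO: 39.37·0.9848 + 22.98·0.3186 + 12.26·0.2150 = 48.73 g
  Li2O: 381.4·0.07430 = 28.34 g
LOI: 40.55·0.004000 + 39.37·0.01520 + 381.4·0.01500 + 22.98·0.05030 + 12.26·0.4795 + 11.71·0.2205 = 16.10 g
Glass = total batch minus LOI = 508.3 − 16.10 = 492.2 g (the oxide masses sum to this)
oxide / glass × 100 gives the wt %

Glass mass = 492.2 g (batch 508.3 − LOI 16.10).
Composition: BaO 1.855%, CaO 0.7610%, Al2O3 29.02%, SiO2 52.71%, MgO 9.901%, Li2O 5.758%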